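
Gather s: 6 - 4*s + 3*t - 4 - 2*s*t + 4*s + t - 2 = -2*s*t + 4*t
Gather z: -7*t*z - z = z*(-7*t - 1)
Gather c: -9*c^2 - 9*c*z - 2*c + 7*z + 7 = -9*c^2 + c*(-9*z - 2) + 7*z + 7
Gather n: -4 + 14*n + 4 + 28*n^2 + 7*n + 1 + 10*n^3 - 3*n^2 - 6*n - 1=10*n^3 + 25*n^2 + 15*n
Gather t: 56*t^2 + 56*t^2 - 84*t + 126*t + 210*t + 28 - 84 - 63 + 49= 112*t^2 + 252*t - 70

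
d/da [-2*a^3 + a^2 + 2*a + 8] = -6*a^2 + 2*a + 2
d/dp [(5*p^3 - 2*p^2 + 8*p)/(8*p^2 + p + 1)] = (40*p^4 + 10*p^3 - 51*p^2 - 4*p + 8)/(64*p^4 + 16*p^3 + 17*p^2 + 2*p + 1)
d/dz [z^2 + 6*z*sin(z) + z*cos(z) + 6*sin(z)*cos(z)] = -z*sin(z) + 6*z*cos(z) + 2*z + 6*sin(z) + cos(z) + 6*cos(2*z)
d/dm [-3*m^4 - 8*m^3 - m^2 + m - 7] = -12*m^3 - 24*m^2 - 2*m + 1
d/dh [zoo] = 0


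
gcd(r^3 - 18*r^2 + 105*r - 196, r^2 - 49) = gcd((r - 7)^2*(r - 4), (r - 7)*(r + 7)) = r - 7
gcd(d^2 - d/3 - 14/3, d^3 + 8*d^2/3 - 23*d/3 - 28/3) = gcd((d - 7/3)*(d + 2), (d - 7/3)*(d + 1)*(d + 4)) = d - 7/3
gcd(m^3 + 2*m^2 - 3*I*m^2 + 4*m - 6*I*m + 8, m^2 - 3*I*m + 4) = m^2 - 3*I*m + 4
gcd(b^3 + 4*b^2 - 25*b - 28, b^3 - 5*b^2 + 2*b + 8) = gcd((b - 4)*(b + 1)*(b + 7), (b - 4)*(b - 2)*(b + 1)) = b^2 - 3*b - 4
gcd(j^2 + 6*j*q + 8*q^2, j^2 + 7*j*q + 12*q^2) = j + 4*q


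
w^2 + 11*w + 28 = (w + 4)*(w + 7)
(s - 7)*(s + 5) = s^2 - 2*s - 35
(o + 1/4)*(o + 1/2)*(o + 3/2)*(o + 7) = o^4 + 37*o^3/4 + 17*o^2 + 143*o/16 + 21/16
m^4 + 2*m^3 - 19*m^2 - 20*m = m*(m - 4)*(m + 1)*(m + 5)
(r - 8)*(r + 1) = r^2 - 7*r - 8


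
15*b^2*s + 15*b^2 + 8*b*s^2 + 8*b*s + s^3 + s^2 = (3*b + s)*(5*b + s)*(s + 1)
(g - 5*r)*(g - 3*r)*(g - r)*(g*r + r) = g^4*r - 9*g^3*r^2 + g^3*r + 23*g^2*r^3 - 9*g^2*r^2 - 15*g*r^4 + 23*g*r^3 - 15*r^4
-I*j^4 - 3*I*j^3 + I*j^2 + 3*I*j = j*(j + 1)*(j + 3)*(-I*j + I)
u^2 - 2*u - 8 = (u - 4)*(u + 2)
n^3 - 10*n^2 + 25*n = n*(n - 5)^2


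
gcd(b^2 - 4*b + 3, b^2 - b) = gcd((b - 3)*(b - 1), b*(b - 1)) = b - 1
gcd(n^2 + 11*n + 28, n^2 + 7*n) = n + 7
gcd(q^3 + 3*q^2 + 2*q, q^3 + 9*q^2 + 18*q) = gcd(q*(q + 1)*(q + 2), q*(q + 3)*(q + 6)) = q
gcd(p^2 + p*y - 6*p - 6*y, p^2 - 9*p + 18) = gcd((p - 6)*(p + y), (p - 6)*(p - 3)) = p - 6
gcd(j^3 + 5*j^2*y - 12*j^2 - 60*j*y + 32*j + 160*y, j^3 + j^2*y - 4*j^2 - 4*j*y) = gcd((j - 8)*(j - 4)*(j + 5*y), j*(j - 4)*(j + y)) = j - 4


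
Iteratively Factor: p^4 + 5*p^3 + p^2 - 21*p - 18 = (p + 3)*(p^3 + 2*p^2 - 5*p - 6) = (p + 3)^2*(p^2 - p - 2) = (p + 1)*(p + 3)^2*(p - 2)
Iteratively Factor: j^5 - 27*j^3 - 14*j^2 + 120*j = (j - 5)*(j^4 + 5*j^3 - 2*j^2 - 24*j) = (j - 5)*(j - 2)*(j^3 + 7*j^2 + 12*j) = (j - 5)*(j - 2)*(j + 4)*(j^2 + 3*j) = j*(j - 5)*(j - 2)*(j + 4)*(j + 3)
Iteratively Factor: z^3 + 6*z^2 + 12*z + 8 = (z + 2)*(z^2 + 4*z + 4) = (z + 2)^2*(z + 2)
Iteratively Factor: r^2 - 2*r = (r)*(r - 2)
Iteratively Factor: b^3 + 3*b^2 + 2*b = (b)*(b^2 + 3*b + 2) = b*(b + 2)*(b + 1)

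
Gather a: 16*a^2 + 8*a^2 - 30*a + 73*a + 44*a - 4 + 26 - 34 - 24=24*a^2 + 87*a - 36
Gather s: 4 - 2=2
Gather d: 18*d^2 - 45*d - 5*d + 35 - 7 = 18*d^2 - 50*d + 28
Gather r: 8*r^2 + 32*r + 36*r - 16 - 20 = 8*r^2 + 68*r - 36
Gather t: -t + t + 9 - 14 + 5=0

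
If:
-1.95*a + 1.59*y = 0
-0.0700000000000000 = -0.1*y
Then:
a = 0.57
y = 0.70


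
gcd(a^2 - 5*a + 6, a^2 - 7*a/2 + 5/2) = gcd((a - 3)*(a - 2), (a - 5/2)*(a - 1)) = 1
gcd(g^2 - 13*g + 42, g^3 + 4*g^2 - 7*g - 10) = 1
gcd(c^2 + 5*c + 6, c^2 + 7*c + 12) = c + 3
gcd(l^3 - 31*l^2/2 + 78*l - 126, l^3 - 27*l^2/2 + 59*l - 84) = l^2 - 19*l/2 + 21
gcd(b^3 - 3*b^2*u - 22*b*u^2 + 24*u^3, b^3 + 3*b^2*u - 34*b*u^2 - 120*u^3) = -b^2 + 2*b*u + 24*u^2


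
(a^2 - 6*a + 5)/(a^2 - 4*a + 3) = (a - 5)/(a - 3)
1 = 1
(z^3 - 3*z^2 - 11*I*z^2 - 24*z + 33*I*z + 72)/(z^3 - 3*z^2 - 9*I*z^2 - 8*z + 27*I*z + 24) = (z - 3*I)/(z - I)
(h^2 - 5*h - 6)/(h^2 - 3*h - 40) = (-h^2 + 5*h + 6)/(-h^2 + 3*h + 40)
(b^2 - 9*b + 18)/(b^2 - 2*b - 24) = (b - 3)/(b + 4)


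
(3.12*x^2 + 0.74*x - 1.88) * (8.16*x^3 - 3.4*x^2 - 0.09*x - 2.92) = 25.4592*x^5 - 4.5696*x^4 - 18.1376*x^3 - 2.785*x^2 - 1.9916*x + 5.4896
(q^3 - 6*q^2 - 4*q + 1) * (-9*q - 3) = -9*q^4 + 51*q^3 + 54*q^2 + 3*q - 3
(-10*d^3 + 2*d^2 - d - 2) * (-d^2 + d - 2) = 10*d^5 - 12*d^4 + 23*d^3 - 3*d^2 + 4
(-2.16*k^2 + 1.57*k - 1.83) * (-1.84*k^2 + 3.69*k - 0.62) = 3.9744*k^4 - 10.8592*k^3 + 10.4997*k^2 - 7.7261*k + 1.1346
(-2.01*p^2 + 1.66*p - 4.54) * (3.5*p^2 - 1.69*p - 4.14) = -7.035*p^4 + 9.2069*p^3 - 10.374*p^2 + 0.800200000000001*p + 18.7956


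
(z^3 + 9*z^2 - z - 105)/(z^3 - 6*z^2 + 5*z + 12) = (z^2 + 12*z + 35)/(z^2 - 3*z - 4)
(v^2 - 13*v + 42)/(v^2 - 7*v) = (v - 6)/v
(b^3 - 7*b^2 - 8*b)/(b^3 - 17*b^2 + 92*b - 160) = b*(b + 1)/(b^2 - 9*b + 20)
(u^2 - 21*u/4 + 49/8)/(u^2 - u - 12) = (-u^2 + 21*u/4 - 49/8)/(-u^2 + u + 12)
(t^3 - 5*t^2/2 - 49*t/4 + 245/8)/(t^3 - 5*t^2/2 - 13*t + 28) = (t^2 - 6*t + 35/4)/(t^2 - 6*t + 8)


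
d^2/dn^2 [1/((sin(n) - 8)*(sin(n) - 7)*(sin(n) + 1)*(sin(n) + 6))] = 2*(-8*sin(n)^7 + 100*sin(n)^6 - 120*sin(n)^5 - 1741*sin(n)^4 + 3144*sin(n)^3 + 7595*sin(n)^2 - 85810*sin(n) + 105652)/((sin(n) - 8)^3*(sin(n) - 7)^3*(sin(n) + 1)^2*(sin(n) + 6)^3)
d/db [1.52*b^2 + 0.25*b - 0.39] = 3.04*b + 0.25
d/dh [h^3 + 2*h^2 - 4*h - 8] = 3*h^2 + 4*h - 4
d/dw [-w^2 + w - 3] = 1 - 2*w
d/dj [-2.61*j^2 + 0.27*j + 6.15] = 0.27 - 5.22*j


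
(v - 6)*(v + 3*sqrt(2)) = v^2 - 6*v + 3*sqrt(2)*v - 18*sqrt(2)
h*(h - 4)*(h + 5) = h^3 + h^2 - 20*h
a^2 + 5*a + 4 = (a + 1)*(a + 4)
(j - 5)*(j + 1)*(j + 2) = j^3 - 2*j^2 - 13*j - 10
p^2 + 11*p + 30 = (p + 5)*(p + 6)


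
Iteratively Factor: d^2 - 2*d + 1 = (d - 1)*(d - 1)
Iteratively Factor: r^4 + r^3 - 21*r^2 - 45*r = (r + 3)*(r^3 - 2*r^2 - 15*r) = (r - 5)*(r + 3)*(r^2 + 3*r) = (r - 5)*(r + 3)^2*(r)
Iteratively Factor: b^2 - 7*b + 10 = (b - 2)*(b - 5)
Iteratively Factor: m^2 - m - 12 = (m + 3)*(m - 4)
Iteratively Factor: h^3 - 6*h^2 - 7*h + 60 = (h + 3)*(h^2 - 9*h + 20) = (h - 4)*(h + 3)*(h - 5)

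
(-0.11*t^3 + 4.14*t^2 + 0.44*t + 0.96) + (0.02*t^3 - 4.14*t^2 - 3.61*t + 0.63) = -0.09*t^3 - 3.17*t + 1.59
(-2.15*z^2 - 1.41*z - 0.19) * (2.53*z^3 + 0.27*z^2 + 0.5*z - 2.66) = -5.4395*z^5 - 4.1478*z^4 - 1.9364*z^3 + 4.9627*z^2 + 3.6556*z + 0.5054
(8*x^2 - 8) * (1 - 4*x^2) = -32*x^4 + 40*x^2 - 8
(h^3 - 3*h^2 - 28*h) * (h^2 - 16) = h^5 - 3*h^4 - 44*h^3 + 48*h^2 + 448*h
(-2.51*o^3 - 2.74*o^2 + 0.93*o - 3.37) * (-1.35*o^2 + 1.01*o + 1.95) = 3.3885*o^5 + 1.1639*o^4 - 8.9174*o^3 + 0.1458*o^2 - 1.5902*o - 6.5715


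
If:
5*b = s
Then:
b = s/5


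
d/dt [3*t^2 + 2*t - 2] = 6*t + 2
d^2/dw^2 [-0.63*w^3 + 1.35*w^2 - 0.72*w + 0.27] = 2.7 - 3.78*w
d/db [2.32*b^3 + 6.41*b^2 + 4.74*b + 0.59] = 6.96*b^2 + 12.82*b + 4.74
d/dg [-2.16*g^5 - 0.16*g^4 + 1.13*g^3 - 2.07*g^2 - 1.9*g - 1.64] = -10.8*g^4 - 0.64*g^3 + 3.39*g^2 - 4.14*g - 1.9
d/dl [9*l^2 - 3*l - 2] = 18*l - 3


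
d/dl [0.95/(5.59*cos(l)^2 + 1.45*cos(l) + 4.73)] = (10.621*cos(l) + 1.3775)*sin(l)/(5.59*cos(l)^2 + 1.45*cos(l) + 4.73)^2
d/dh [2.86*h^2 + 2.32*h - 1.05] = 5.72*h + 2.32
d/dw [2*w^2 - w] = 4*w - 1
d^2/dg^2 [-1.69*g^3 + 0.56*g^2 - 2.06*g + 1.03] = 1.12 - 10.14*g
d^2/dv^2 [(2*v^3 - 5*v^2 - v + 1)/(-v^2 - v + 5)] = 4*(-8*v^3 + 51*v^2 - 69*v + 62)/(v^6 + 3*v^5 - 12*v^4 - 29*v^3 + 60*v^2 + 75*v - 125)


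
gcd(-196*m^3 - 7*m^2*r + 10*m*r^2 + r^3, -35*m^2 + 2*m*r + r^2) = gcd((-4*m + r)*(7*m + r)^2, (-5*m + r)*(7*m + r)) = 7*m + r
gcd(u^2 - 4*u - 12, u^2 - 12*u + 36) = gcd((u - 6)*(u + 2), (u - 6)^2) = u - 6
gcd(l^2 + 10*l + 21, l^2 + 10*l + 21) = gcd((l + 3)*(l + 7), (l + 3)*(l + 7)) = l^2 + 10*l + 21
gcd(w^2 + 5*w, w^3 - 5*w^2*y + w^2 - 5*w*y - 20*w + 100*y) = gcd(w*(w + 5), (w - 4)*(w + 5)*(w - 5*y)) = w + 5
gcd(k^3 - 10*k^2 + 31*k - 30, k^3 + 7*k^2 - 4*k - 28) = k - 2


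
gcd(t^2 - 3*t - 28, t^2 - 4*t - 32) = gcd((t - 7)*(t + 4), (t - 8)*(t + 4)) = t + 4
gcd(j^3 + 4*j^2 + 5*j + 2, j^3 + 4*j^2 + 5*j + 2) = j^3 + 4*j^2 + 5*j + 2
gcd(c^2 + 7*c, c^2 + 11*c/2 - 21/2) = c + 7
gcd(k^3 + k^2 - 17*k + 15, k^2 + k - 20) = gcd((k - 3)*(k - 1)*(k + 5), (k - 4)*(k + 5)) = k + 5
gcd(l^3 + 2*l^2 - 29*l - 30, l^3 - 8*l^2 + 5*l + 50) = l - 5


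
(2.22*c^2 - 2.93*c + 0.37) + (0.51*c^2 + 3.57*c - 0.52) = 2.73*c^2 + 0.64*c - 0.15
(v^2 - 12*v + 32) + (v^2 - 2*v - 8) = 2*v^2 - 14*v + 24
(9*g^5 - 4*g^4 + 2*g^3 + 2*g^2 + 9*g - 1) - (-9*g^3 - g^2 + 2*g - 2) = 9*g^5 - 4*g^4 + 11*g^3 + 3*g^2 + 7*g + 1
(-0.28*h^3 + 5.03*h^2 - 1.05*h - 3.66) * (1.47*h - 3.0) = -0.4116*h^4 + 8.2341*h^3 - 16.6335*h^2 - 2.2302*h + 10.98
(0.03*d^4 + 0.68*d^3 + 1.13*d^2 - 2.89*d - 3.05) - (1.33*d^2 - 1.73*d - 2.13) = 0.03*d^4 + 0.68*d^3 - 0.2*d^2 - 1.16*d - 0.92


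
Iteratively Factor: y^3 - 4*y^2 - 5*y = (y - 5)*(y^2 + y) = (y - 5)*(y + 1)*(y)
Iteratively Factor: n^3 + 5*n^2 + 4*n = (n + 1)*(n^2 + 4*n) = (n + 1)*(n + 4)*(n)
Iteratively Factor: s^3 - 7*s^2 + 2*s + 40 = (s - 5)*(s^2 - 2*s - 8) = (s - 5)*(s + 2)*(s - 4)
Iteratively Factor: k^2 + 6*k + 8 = (k + 2)*(k + 4)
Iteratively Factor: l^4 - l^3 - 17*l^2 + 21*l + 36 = (l + 4)*(l^3 - 5*l^2 + 3*l + 9) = (l - 3)*(l + 4)*(l^2 - 2*l - 3) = (l - 3)*(l + 1)*(l + 4)*(l - 3)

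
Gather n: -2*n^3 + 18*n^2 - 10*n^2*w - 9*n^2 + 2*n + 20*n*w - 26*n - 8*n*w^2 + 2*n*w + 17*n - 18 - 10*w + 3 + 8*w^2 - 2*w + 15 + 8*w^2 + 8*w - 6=-2*n^3 + n^2*(9 - 10*w) + n*(-8*w^2 + 22*w - 7) + 16*w^2 - 4*w - 6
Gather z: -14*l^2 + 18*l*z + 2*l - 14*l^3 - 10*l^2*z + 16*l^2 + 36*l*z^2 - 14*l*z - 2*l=-14*l^3 + 2*l^2 + 36*l*z^2 + z*(-10*l^2 + 4*l)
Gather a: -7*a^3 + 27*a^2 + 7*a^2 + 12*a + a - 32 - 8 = -7*a^3 + 34*a^2 + 13*a - 40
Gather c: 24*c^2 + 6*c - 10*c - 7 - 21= 24*c^2 - 4*c - 28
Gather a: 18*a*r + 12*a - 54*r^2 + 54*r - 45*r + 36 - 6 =a*(18*r + 12) - 54*r^2 + 9*r + 30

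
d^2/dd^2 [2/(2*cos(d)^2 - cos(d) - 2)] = 2*(16*sin(d)^4 - 25*sin(d)^2 + 11*cos(d)/2 - 3*cos(3*d)/2 - 1)/(2*sin(d)^2 + cos(d))^3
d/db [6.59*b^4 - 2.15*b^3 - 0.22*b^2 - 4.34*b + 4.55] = 26.36*b^3 - 6.45*b^2 - 0.44*b - 4.34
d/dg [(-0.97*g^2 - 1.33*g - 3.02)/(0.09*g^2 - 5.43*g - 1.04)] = (5.3868*g^2 + 2.5612*g - 15.0154)/(0.0081*g^4 - 0.9774*g^3 + 29.2977*g^2 + 11.2944*g + 1.0816)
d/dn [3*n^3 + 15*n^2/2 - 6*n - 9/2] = 9*n^2 + 15*n - 6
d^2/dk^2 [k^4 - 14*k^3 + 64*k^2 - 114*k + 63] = 12*k^2 - 84*k + 128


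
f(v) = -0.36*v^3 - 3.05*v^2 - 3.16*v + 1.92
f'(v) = -1.08*v^2 - 6.1*v - 3.16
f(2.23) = -24.29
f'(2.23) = -22.13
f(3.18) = -50.55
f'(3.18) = -33.48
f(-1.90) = -0.62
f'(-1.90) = 4.53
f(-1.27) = 1.75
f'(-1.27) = 2.85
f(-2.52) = -3.72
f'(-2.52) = 5.35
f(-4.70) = -13.23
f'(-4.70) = 1.65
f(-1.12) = 2.14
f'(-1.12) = 2.32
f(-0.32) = 2.63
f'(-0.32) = -1.32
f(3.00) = -44.73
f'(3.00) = -31.18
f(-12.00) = 222.72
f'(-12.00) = -85.48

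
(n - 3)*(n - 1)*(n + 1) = n^3 - 3*n^2 - n + 3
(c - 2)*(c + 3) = c^2 + c - 6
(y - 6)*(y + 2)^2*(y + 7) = y^4 + 5*y^3 - 34*y^2 - 164*y - 168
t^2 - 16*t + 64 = (t - 8)^2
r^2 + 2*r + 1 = (r + 1)^2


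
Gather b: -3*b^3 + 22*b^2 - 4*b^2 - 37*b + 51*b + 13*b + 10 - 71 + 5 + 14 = -3*b^3 + 18*b^2 + 27*b - 42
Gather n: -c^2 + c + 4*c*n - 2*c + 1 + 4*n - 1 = -c^2 - c + n*(4*c + 4)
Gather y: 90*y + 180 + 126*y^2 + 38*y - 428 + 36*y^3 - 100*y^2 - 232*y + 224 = 36*y^3 + 26*y^2 - 104*y - 24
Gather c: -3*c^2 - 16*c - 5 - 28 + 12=-3*c^2 - 16*c - 21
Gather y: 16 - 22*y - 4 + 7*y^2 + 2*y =7*y^2 - 20*y + 12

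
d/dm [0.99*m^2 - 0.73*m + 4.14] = 1.98*m - 0.73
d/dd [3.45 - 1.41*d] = -1.41000000000000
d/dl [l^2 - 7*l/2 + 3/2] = 2*l - 7/2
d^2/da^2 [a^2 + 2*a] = 2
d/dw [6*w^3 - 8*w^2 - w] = 18*w^2 - 16*w - 1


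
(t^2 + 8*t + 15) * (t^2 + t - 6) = t^4 + 9*t^3 + 17*t^2 - 33*t - 90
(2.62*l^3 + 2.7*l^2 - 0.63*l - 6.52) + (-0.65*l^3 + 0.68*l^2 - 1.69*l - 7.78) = 1.97*l^3 + 3.38*l^2 - 2.32*l - 14.3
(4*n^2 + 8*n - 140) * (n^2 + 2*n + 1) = 4*n^4 + 16*n^3 - 120*n^2 - 272*n - 140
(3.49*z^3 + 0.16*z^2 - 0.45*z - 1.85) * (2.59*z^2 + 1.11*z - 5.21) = 9.0391*z^5 + 4.2883*z^4 - 19.1708*z^3 - 6.1246*z^2 + 0.291*z + 9.6385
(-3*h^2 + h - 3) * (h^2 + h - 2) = -3*h^4 - 2*h^3 + 4*h^2 - 5*h + 6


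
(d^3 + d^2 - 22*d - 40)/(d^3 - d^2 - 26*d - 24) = (d^2 - 3*d - 10)/(d^2 - 5*d - 6)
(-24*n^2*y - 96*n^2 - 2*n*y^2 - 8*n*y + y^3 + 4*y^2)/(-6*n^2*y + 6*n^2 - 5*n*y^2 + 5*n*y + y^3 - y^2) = (4*n*y + 16*n + y^2 + 4*y)/(n*y - n + y^2 - y)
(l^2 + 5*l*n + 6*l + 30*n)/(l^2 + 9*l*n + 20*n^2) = (l + 6)/(l + 4*n)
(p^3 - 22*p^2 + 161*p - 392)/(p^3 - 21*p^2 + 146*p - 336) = (p - 7)/(p - 6)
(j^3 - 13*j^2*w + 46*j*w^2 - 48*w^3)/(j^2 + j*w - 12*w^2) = (j^2 - 10*j*w + 16*w^2)/(j + 4*w)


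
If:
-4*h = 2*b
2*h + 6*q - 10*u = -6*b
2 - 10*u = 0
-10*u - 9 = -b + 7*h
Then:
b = 22/9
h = -11/9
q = -46/27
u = 1/5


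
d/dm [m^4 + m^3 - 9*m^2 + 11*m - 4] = 4*m^3 + 3*m^2 - 18*m + 11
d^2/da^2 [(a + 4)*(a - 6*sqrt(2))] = 2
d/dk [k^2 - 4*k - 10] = 2*k - 4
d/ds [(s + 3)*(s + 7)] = 2*s + 10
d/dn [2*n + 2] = 2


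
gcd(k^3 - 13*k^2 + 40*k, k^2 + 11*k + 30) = 1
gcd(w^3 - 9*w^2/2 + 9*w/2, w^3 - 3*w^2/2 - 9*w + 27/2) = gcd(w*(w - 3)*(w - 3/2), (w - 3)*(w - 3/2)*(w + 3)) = w^2 - 9*w/2 + 9/2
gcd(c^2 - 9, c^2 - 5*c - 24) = c + 3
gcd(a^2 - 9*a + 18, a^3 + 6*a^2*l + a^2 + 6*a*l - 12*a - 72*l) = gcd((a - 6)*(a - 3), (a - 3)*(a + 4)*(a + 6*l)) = a - 3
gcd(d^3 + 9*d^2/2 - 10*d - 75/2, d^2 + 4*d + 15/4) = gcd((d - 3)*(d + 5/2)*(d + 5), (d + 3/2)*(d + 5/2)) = d + 5/2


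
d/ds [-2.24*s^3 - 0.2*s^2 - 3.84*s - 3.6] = -6.72*s^2 - 0.4*s - 3.84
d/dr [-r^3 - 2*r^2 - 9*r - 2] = -3*r^2 - 4*r - 9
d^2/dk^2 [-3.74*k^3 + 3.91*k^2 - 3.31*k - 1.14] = 7.82 - 22.44*k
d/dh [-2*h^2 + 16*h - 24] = 16 - 4*h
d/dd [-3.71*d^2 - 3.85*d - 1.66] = -7.42*d - 3.85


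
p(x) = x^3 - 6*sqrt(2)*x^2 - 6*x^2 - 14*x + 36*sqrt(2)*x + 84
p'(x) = 3*x^2 - 12*sqrt(2)*x - 12*x - 14 + 36*sqrt(2)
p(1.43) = 110.09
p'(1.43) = 1.62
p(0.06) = 86.16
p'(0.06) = 35.18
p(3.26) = 85.03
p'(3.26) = -25.65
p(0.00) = 84.00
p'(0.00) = 36.91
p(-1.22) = 15.59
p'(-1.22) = 76.72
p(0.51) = 99.19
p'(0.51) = 22.92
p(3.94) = 65.73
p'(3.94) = -30.66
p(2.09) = 107.00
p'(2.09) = -10.53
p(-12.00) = -4172.82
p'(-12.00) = 816.56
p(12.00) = 169.06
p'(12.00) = 121.26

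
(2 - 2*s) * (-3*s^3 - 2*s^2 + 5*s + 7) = 6*s^4 - 2*s^3 - 14*s^2 - 4*s + 14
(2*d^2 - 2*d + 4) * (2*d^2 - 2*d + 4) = 4*d^4 - 8*d^3 + 20*d^2 - 16*d + 16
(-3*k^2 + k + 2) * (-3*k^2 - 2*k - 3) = 9*k^4 + 3*k^3 + k^2 - 7*k - 6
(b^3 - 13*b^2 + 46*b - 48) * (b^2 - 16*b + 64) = b^5 - 29*b^4 + 318*b^3 - 1616*b^2 + 3712*b - 3072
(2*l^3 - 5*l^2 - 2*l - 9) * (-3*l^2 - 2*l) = -6*l^5 + 11*l^4 + 16*l^3 + 31*l^2 + 18*l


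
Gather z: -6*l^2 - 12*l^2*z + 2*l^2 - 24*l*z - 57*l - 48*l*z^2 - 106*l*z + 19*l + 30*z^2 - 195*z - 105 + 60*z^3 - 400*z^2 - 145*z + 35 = -4*l^2 - 38*l + 60*z^3 + z^2*(-48*l - 370) + z*(-12*l^2 - 130*l - 340) - 70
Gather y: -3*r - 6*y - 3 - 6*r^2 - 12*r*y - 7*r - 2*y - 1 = -6*r^2 - 10*r + y*(-12*r - 8) - 4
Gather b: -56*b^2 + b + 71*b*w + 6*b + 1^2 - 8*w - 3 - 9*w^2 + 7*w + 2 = -56*b^2 + b*(71*w + 7) - 9*w^2 - w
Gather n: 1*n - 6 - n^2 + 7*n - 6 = -n^2 + 8*n - 12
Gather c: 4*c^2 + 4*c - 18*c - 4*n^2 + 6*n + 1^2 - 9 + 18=4*c^2 - 14*c - 4*n^2 + 6*n + 10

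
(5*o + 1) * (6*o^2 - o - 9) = 30*o^3 + o^2 - 46*o - 9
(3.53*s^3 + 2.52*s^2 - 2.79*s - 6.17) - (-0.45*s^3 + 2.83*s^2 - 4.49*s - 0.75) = 3.98*s^3 - 0.31*s^2 + 1.7*s - 5.42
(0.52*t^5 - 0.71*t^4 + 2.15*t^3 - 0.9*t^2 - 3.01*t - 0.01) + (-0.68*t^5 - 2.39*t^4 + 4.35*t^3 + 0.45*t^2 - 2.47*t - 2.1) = -0.16*t^5 - 3.1*t^4 + 6.5*t^3 - 0.45*t^2 - 5.48*t - 2.11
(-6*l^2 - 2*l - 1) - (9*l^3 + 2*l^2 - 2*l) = -9*l^3 - 8*l^2 - 1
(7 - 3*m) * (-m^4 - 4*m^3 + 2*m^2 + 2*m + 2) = 3*m^5 + 5*m^4 - 34*m^3 + 8*m^2 + 8*m + 14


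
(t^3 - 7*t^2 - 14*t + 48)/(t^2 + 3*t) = t - 10 + 16/t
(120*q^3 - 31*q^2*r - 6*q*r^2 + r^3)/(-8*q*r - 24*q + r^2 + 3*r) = (-15*q^2 + 2*q*r + r^2)/(r + 3)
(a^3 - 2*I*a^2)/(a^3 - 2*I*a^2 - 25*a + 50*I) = a^2/(a^2 - 25)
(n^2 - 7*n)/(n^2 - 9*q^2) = n*(n - 7)/(n^2 - 9*q^2)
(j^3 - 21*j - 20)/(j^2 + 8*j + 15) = (j^3 - 21*j - 20)/(j^2 + 8*j + 15)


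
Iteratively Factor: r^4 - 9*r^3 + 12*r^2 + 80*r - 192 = (r - 4)*(r^3 - 5*r^2 - 8*r + 48) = (r - 4)^2*(r^2 - r - 12) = (r - 4)^3*(r + 3)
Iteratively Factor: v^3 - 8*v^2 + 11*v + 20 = (v - 4)*(v^2 - 4*v - 5) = (v - 4)*(v + 1)*(v - 5)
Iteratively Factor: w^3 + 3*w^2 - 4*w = (w + 4)*(w^2 - w) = w*(w + 4)*(w - 1)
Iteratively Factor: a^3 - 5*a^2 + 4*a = (a - 1)*(a^2 - 4*a) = a*(a - 1)*(a - 4)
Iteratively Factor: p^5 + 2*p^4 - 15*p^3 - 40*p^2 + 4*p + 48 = (p - 4)*(p^4 + 6*p^3 + 9*p^2 - 4*p - 12) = (p - 4)*(p + 2)*(p^3 + 4*p^2 + p - 6) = (p - 4)*(p + 2)^2*(p^2 + 2*p - 3) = (p - 4)*(p - 1)*(p + 2)^2*(p + 3)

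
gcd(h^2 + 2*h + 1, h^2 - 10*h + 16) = 1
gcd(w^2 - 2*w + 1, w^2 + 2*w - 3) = w - 1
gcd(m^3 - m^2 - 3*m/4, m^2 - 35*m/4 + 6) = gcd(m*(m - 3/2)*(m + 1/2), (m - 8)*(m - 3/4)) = 1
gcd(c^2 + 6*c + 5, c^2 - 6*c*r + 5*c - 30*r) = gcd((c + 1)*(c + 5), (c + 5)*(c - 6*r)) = c + 5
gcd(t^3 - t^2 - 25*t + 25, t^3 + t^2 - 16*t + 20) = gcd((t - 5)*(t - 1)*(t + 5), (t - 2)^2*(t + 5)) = t + 5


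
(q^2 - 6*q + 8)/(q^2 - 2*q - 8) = (q - 2)/(q + 2)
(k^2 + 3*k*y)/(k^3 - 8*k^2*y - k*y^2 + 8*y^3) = k*(k + 3*y)/(k^3 - 8*k^2*y - k*y^2 + 8*y^3)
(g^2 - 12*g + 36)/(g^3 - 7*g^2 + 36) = (g - 6)/(g^2 - g - 6)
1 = 1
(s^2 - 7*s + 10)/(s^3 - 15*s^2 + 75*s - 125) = (s - 2)/(s^2 - 10*s + 25)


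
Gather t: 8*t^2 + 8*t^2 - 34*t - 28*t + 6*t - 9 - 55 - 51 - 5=16*t^2 - 56*t - 120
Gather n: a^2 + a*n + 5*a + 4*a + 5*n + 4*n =a^2 + 9*a + n*(a + 9)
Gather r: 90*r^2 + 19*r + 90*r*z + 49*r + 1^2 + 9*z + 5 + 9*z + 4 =90*r^2 + r*(90*z + 68) + 18*z + 10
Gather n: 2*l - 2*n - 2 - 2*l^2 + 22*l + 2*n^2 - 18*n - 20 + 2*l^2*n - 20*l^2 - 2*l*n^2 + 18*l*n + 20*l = -22*l^2 + 44*l + n^2*(2 - 2*l) + n*(2*l^2 + 18*l - 20) - 22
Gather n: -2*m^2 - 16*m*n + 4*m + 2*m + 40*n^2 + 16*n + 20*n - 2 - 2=-2*m^2 + 6*m + 40*n^2 + n*(36 - 16*m) - 4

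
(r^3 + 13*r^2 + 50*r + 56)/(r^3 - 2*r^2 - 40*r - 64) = (r + 7)/(r - 8)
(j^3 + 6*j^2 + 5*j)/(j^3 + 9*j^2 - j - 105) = j*(j + 1)/(j^2 + 4*j - 21)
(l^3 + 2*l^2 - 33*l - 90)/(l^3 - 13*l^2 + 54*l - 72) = (l^2 + 8*l + 15)/(l^2 - 7*l + 12)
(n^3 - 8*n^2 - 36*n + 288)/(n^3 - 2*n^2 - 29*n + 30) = (n^2 - 2*n - 48)/(n^2 + 4*n - 5)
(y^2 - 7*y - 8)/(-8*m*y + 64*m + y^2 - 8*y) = (y + 1)/(-8*m + y)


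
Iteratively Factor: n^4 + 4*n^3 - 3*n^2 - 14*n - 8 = (n + 1)*(n^3 + 3*n^2 - 6*n - 8) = (n + 1)^2*(n^2 + 2*n - 8) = (n + 1)^2*(n + 4)*(n - 2)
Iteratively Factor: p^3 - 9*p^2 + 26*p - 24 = (p - 2)*(p^2 - 7*p + 12) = (p - 4)*(p - 2)*(p - 3)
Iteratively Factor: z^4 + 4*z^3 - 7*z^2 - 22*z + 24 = (z - 2)*(z^3 + 6*z^2 + 5*z - 12) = (z - 2)*(z + 4)*(z^2 + 2*z - 3) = (z - 2)*(z - 1)*(z + 4)*(z + 3)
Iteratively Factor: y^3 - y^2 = (y)*(y^2 - y) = y*(y - 1)*(y)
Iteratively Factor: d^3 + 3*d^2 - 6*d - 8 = (d + 1)*(d^2 + 2*d - 8) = (d + 1)*(d + 4)*(d - 2)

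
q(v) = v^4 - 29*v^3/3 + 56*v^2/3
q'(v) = 4*v^3 - 29*v^2 + 112*v/3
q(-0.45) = 4.70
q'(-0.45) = -23.04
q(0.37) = 2.08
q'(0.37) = 10.05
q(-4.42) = 1581.08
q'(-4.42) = -1076.97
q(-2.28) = 238.63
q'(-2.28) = -283.28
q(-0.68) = 11.88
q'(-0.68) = -40.05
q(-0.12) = 0.29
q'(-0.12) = -4.90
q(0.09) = 0.14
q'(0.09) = 3.13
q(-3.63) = 881.98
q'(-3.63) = -708.98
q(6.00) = -120.00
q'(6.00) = 44.00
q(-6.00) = 4056.00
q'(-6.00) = -2132.00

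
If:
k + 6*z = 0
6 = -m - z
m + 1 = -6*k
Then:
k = 30/37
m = -217/37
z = -5/37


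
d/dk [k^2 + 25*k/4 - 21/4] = 2*k + 25/4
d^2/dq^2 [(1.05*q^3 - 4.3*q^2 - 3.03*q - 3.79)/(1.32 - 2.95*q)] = (-18.27525*q^3 + 24.5322*q^2 - 10.97712*q + 104.54723)/(25.672375*q^3 - 34.4619*q^2 + 15.42024*q - 2.299968)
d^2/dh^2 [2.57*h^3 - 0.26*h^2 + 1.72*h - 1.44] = 15.42*h - 0.52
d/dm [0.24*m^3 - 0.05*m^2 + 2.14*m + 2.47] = 0.72*m^2 - 0.1*m + 2.14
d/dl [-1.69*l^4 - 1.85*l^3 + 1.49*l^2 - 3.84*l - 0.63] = -6.76*l^3 - 5.55*l^2 + 2.98*l - 3.84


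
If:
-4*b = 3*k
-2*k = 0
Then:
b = 0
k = 0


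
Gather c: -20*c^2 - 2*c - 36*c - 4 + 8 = -20*c^2 - 38*c + 4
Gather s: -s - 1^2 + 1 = -s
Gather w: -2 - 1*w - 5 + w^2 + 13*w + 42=w^2 + 12*w + 35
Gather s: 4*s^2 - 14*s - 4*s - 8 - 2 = 4*s^2 - 18*s - 10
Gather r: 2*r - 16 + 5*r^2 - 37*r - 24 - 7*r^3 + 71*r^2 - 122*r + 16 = -7*r^3 + 76*r^2 - 157*r - 24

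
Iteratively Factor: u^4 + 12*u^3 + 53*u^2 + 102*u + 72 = (u + 4)*(u^3 + 8*u^2 + 21*u + 18) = (u + 3)*(u + 4)*(u^2 + 5*u + 6) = (u + 2)*(u + 3)*(u + 4)*(u + 3)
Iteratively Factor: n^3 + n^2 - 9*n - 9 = (n - 3)*(n^2 + 4*n + 3) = (n - 3)*(n + 3)*(n + 1)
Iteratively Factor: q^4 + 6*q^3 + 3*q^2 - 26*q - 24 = (q - 2)*(q^3 + 8*q^2 + 19*q + 12) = (q - 2)*(q + 4)*(q^2 + 4*q + 3) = (q - 2)*(q + 1)*(q + 4)*(q + 3)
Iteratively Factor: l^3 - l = (l - 1)*(l^2 + l) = (l - 1)*(l + 1)*(l)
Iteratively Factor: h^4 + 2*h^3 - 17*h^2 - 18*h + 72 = (h + 4)*(h^3 - 2*h^2 - 9*h + 18) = (h - 2)*(h + 4)*(h^2 - 9) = (h - 2)*(h + 3)*(h + 4)*(h - 3)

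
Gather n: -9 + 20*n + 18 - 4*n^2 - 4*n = -4*n^2 + 16*n + 9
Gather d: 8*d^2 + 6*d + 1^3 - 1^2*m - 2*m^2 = 8*d^2 + 6*d - 2*m^2 - m + 1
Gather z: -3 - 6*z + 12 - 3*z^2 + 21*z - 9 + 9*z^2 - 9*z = 6*z^2 + 6*z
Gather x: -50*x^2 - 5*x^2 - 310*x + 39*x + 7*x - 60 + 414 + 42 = -55*x^2 - 264*x + 396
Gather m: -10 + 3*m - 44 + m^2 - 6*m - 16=m^2 - 3*m - 70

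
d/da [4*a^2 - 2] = 8*a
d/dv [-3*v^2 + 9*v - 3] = 9 - 6*v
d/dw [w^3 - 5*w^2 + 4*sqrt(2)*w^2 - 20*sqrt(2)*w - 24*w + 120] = 3*w^2 - 10*w + 8*sqrt(2)*w - 20*sqrt(2) - 24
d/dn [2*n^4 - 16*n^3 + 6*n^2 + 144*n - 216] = 8*n^3 - 48*n^2 + 12*n + 144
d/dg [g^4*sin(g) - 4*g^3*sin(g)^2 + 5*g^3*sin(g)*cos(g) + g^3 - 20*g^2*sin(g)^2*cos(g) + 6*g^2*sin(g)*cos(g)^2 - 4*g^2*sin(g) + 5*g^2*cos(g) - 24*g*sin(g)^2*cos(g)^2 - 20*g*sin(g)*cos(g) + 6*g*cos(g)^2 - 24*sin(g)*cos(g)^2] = g^4*cos(g) + 4*g^3*sin(g) - 4*g^3*sin(2*g) + 5*g^3*cos(2*g) + 15*g^2*sin(2*g)/2 - 15*g^2*sin(3*g) - 5*g^2*cos(g)/2 + 6*g^2*cos(2*g) + 9*g^2*cos(3*g)/2 - 3*g^2 - 5*g*sin(g) - 6*g*sin(2*g) + 3*g*sin(3*g) - 12*g*sin(4*g) - 20*g*cos(2*g) + 10*g*cos(3*g) - 10*sin(2*g) - 6*cos(g) + 6*cos(2*g)^2 + 3*cos(2*g) - 18*cos(3*g) - 3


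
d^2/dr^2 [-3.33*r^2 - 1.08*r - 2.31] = -6.66000000000000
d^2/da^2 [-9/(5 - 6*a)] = 648/(6*a - 5)^3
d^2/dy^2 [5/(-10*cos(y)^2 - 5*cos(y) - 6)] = 25*(80*sin(y)^4 + 3*sin(y)^2 - 87*cos(y)/2 + 15*cos(3*y)/2 - 69)/(-10*sin(y)^2 + 5*cos(y) + 16)^3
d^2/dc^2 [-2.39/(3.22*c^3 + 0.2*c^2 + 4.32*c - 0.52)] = ((46.1748*c + 0.956)*(3.22*c^3 + 0.2*c^2 + 4.32*c - 0.52) - 2.39*(9.66*c^2 + 0.4*c + 4.32)*(19.32*c^2 + 0.8*c + 8.64))/(3.22*c^3 + 0.2*c^2 + 4.32*c - 0.52)^3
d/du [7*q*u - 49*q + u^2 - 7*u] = 7*q + 2*u - 7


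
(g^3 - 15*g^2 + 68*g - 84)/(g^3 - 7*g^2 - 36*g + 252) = (g - 2)/(g + 6)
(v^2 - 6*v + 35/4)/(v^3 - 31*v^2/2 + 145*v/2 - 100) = (v - 7/2)/(v^2 - 13*v + 40)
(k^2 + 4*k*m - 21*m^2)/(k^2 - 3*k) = (k^2 + 4*k*m - 21*m^2)/(k*(k - 3))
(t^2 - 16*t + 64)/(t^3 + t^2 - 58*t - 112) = (t - 8)/(t^2 + 9*t + 14)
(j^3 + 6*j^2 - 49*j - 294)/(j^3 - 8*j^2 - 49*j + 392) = (j + 6)/(j - 8)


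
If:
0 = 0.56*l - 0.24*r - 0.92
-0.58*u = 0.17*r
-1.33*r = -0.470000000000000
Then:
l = 1.79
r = 0.35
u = -0.10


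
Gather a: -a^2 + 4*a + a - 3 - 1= -a^2 + 5*a - 4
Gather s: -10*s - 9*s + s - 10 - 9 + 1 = -18*s - 18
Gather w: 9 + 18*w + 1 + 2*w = 20*w + 10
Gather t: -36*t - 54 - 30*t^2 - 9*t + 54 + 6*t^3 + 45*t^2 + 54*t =6*t^3 + 15*t^2 + 9*t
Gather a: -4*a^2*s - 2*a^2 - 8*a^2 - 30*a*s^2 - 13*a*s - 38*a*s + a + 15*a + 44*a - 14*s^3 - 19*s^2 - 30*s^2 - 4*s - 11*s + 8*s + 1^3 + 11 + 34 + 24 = a^2*(-4*s - 10) + a*(-30*s^2 - 51*s + 60) - 14*s^3 - 49*s^2 - 7*s + 70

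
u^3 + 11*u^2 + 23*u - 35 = (u - 1)*(u + 5)*(u + 7)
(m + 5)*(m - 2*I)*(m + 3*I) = m^3 + 5*m^2 + I*m^2 + 6*m + 5*I*m + 30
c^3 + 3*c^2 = c^2*(c + 3)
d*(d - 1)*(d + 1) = d^3 - d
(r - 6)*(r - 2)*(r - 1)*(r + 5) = r^4 - 4*r^3 - 25*r^2 + 88*r - 60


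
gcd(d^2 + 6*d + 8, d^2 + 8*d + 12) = d + 2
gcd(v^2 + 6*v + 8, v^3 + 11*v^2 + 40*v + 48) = v + 4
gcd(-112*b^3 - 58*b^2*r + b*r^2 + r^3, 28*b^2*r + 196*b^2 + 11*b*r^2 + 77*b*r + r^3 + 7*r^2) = 7*b + r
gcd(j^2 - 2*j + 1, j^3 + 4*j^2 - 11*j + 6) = j^2 - 2*j + 1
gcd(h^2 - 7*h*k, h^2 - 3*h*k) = h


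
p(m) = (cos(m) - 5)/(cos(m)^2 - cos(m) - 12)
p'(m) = (2*sin(m)*cos(m) - sin(m))*(cos(m) - 5)/(cos(m)^2 - cos(m) - 12)^2 - sin(m)/(cos(m)^2 - cos(m) - 12) = (cos(m)^2 - 10*cos(m) + 17)*sin(m)/(sin(m)^2 + cos(m) + 11)^2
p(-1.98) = 0.47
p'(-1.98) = -0.15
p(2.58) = 0.56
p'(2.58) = 0.13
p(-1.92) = 0.46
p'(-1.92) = -0.14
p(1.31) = 0.39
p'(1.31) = 0.09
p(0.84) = 0.35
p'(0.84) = 0.05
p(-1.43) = 0.40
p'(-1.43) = -0.11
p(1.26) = 0.38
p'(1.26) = 0.09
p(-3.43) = 0.59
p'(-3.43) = 0.08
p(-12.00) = 0.34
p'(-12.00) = 0.03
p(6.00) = 0.34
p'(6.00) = -0.02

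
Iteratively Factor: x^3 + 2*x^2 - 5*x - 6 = (x - 2)*(x^2 + 4*x + 3) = (x - 2)*(x + 1)*(x + 3)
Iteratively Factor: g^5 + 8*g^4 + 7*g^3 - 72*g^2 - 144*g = (g + 4)*(g^4 + 4*g^3 - 9*g^2 - 36*g) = (g + 4)^2*(g^3 - 9*g) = (g + 3)*(g + 4)^2*(g^2 - 3*g) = (g - 3)*(g + 3)*(g + 4)^2*(g)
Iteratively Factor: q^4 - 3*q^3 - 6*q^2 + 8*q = (q)*(q^3 - 3*q^2 - 6*q + 8) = q*(q + 2)*(q^2 - 5*q + 4) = q*(q - 4)*(q + 2)*(q - 1)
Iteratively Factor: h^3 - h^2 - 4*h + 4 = (h - 2)*(h^2 + h - 2) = (h - 2)*(h - 1)*(h + 2)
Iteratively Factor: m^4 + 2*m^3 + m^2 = (m)*(m^3 + 2*m^2 + m) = m*(m + 1)*(m^2 + m) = m^2*(m + 1)*(m + 1)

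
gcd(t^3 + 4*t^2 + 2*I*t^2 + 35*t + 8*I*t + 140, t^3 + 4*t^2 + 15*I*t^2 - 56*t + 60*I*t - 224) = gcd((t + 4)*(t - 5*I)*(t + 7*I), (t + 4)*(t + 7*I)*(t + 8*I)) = t^2 + t*(4 + 7*I) + 28*I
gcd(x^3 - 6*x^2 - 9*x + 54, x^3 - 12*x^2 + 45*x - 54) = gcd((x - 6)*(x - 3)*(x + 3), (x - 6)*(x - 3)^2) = x^2 - 9*x + 18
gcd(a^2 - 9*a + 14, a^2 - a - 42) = a - 7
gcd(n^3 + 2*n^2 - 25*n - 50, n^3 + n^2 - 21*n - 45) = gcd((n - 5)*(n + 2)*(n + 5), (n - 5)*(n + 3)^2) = n - 5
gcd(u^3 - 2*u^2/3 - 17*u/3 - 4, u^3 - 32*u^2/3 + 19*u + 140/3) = u + 4/3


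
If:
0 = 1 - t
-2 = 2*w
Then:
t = 1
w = -1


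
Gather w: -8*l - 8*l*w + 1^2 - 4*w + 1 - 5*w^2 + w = -8*l - 5*w^2 + w*(-8*l - 3) + 2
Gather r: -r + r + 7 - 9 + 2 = 0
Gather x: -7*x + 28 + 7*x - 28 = 0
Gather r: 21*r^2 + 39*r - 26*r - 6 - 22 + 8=21*r^2 + 13*r - 20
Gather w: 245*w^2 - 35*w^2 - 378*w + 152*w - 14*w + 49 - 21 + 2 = 210*w^2 - 240*w + 30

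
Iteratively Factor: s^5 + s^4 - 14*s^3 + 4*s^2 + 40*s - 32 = (s + 2)*(s^4 - s^3 - 12*s^2 + 28*s - 16) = (s + 2)*(s + 4)*(s^3 - 5*s^2 + 8*s - 4) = (s - 2)*(s + 2)*(s + 4)*(s^2 - 3*s + 2) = (s - 2)^2*(s + 2)*(s + 4)*(s - 1)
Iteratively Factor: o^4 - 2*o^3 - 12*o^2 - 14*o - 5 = (o - 5)*(o^3 + 3*o^2 + 3*o + 1) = (o - 5)*(o + 1)*(o^2 + 2*o + 1) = (o - 5)*(o + 1)^2*(o + 1)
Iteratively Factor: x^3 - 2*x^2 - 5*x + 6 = (x - 1)*(x^2 - x - 6) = (x - 1)*(x + 2)*(x - 3)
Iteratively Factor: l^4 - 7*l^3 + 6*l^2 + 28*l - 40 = (l - 2)*(l^3 - 5*l^2 - 4*l + 20) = (l - 5)*(l - 2)*(l^2 - 4) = (l - 5)*(l - 2)*(l + 2)*(l - 2)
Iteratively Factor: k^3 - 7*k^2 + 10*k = (k - 5)*(k^2 - 2*k) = k*(k - 5)*(k - 2)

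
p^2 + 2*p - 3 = (p - 1)*(p + 3)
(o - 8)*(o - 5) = o^2 - 13*o + 40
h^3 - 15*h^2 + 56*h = h*(h - 8)*(h - 7)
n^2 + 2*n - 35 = (n - 5)*(n + 7)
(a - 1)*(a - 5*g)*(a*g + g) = a^3*g - 5*a^2*g^2 - a*g + 5*g^2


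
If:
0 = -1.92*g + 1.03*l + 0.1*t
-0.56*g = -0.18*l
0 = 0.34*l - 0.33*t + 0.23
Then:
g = -0.04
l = -0.14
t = 0.56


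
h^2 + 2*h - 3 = (h - 1)*(h + 3)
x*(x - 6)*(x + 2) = x^3 - 4*x^2 - 12*x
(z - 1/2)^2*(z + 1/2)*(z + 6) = z^4 + 11*z^3/2 - 13*z^2/4 - 11*z/8 + 3/4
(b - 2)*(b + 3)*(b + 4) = b^3 + 5*b^2 - 2*b - 24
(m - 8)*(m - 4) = m^2 - 12*m + 32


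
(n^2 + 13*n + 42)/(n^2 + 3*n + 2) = (n^2 + 13*n + 42)/(n^2 + 3*n + 2)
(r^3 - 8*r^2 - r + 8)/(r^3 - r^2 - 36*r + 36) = (r^2 - 7*r - 8)/(r^2 - 36)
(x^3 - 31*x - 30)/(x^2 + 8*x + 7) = (x^2 - x - 30)/(x + 7)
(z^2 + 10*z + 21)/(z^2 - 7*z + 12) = (z^2 + 10*z + 21)/(z^2 - 7*z + 12)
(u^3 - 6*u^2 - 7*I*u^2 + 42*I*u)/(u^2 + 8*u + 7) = u*(u^2 - 6*u - 7*I*u + 42*I)/(u^2 + 8*u + 7)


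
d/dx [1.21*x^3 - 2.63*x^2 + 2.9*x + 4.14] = 3.63*x^2 - 5.26*x + 2.9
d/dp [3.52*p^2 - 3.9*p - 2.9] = 7.04*p - 3.9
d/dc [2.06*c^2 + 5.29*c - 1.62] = 4.12*c + 5.29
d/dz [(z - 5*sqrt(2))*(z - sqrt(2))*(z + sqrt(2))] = 3*z^2 - 10*sqrt(2)*z - 2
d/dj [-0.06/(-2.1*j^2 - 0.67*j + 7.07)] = (-0.252*j - 0.0402)/(2.1*j^2 + 0.67*j - 7.07)^2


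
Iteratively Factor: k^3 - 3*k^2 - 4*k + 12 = (k - 2)*(k^2 - k - 6) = (k - 2)*(k + 2)*(k - 3)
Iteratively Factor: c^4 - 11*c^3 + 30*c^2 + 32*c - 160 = (c - 4)*(c^3 - 7*c^2 + 2*c + 40) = (c - 5)*(c - 4)*(c^2 - 2*c - 8) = (c - 5)*(c - 4)*(c + 2)*(c - 4)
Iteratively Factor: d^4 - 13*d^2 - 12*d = (d - 4)*(d^3 + 4*d^2 + 3*d) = (d - 4)*(d + 3)*(d^2 + d) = d*(d - 4)*(d + 3)*(d + 1)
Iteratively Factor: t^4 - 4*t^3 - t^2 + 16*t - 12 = (t - 3)*(t^3 - t^2 - 4*t + 4) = (t - 3)*(t + 2)*(t^2 - 3*t + 2) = (t - 3)*(t - 1)*(t + 2)*(t - 2)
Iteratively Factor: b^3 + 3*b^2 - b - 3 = (b + 3)*(b^2 - 1) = (b - 1)*(b + 3)*(b + 1)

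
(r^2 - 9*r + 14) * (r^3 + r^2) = r^5 - 8*r^4 + 5*r^3 + 14*r^2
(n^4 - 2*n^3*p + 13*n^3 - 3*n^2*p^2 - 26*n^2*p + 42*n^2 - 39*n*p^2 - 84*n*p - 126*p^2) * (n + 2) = n^5 - 2*n^4*p + 15*n^4 - 3*n^3*p^2 - 30*n^3*p + 68*n^3 - 45*n^2*p^2 - 136*n^2*p + 84*n^2 - 204*n*p^2 - 168*n*p - 252*p^2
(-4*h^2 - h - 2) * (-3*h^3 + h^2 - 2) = 12*h^5 - h^4 + 5*h^3 + 6*h^2 + 2*h + 4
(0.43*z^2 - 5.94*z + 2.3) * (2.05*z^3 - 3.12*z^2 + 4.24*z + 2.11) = 0.8815*z^5 - 13.5186*z^4 + 25.071*z^3 - 31.4543*z^2 - 2.7814*z + 4.853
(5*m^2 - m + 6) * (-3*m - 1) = -15*m^3 - 2*m^2 - 17*m - 6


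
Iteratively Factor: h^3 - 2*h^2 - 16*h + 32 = (h - 4)*(h^2 + 2*h - 8) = (h - 4)*(h - 2)*(h + 4)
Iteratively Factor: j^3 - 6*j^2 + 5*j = (j - 1)*(j^2 - 5*j) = (j - 5)*(j - 1)*(j)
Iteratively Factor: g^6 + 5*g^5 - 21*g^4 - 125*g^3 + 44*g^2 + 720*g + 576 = (g + 4)*(g^5 + g^4 - 25*g^3 - 25*g^2 + 144*g + 144) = (g + 4)^2*(g^4 - 3*g^3 - 13*g^2 + 27*g + 36) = (g + 1)*(g + 4)^2*(g^3 - 4*g^2 - 9*g + 36) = (g - 4)*(g + 1)*(g + 4)^2*(g^2 - 9) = (g - 4)*(g - 3)*(g + 1)*(g + 4)^2*(g + 3)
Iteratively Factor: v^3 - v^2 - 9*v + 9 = (v + 3)*(v^2 - 4*v + 3) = (v - 1)*(v + 3)*(v - 3)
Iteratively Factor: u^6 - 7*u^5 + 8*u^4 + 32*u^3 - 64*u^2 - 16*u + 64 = (u + 1)*(u^5 - 8*u^4 + 16*u^3 + 16*u^2 - 80*u + 64) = (u - 2)*(u + 1)*(u^4 - 6*u^3 + 4*u^2 + 24*u - 32) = (u - 2)^2*(u + 1)*(u^3 - 4*u^2 - 4*u + 16) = (u - 2)^2*(u + 1)*(u + 2)*(u^2 - 6*u + 8) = (u - 4)*(u - 2)^2*(u + 1)*(u + 2)*(u - 2)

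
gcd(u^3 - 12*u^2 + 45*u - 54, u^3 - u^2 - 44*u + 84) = u - 6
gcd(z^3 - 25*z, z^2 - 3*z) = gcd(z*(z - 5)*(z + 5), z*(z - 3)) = z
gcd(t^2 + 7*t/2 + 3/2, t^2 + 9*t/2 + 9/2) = t + 3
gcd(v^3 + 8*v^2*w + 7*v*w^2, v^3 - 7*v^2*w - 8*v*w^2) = v^2 + v*w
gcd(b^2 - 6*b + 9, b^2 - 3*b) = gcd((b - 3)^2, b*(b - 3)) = b - 3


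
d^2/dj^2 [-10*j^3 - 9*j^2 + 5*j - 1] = -60*j - 18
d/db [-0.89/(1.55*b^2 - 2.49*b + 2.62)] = (2.759*b - 2.2161)/(1.55*b^2 - 2.49*b + 2.62)^2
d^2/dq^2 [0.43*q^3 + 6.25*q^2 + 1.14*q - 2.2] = 2.58*q + 12.5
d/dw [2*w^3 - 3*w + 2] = 6*w^2 - 3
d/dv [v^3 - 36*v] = 3*v^2 - 36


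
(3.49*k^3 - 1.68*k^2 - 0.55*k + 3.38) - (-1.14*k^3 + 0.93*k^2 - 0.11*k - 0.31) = 4.63*k^3 - 2.61*k^2 - 0.44*k + 3.69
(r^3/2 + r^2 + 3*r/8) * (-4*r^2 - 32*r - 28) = -2*r^5 - 20*r^4 - 95*r^3/2 - 40*r^2 - 21*r/2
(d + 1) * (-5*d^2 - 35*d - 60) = -5*d^3 - 40*d^2 - 95*d - 60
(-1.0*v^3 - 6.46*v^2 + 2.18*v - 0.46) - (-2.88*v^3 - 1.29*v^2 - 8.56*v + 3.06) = 1.88*v^3 - 5.17*v^2 + 10.74*v - 3.52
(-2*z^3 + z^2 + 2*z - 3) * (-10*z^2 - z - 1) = 20*z^5 - 8*z^4 - 19*z^3 + 27*z^2 + z + 3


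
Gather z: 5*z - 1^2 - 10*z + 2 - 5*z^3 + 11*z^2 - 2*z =-5*z^3 + 11*z^2 - 7*z + 1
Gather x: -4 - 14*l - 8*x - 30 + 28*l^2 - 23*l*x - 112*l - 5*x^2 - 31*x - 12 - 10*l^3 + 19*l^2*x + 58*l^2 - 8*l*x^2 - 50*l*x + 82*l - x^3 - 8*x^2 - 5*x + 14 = -10*l^3 + 86*l^2 - 44*l - x^3 + x^2*(-8*l - 13) + x*(19*l^2 - 73*l - 44) - 32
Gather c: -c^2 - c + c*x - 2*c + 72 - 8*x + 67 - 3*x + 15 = -c^2 + c*(x - 3) - 11*x + 154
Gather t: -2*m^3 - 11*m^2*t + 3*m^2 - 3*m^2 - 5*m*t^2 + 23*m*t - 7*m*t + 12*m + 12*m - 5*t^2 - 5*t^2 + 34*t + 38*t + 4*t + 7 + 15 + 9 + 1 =-2*m^3 + 24*m + t^2*(-5*m - 10) + t*(-11*m^2 + 16*m + 76) + 32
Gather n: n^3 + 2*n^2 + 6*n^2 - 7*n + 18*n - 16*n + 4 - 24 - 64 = n^3 + 8*n^2 - 5*n - 84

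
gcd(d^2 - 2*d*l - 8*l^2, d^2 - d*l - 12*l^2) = d - 4*l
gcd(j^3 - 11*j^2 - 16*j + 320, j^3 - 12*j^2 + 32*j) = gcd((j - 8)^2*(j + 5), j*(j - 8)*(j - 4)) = j - 8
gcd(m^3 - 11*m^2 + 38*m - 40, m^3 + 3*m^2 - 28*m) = m - 4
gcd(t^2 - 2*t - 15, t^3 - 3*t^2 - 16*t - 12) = 1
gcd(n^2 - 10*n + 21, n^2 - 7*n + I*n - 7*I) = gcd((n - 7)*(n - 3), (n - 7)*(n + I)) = n - 7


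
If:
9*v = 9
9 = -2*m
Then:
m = -9/2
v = 1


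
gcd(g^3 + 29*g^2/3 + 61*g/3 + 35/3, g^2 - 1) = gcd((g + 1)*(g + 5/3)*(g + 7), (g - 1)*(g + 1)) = g + 1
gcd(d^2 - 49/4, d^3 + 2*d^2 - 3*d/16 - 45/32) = 1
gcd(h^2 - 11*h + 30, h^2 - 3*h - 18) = h - 6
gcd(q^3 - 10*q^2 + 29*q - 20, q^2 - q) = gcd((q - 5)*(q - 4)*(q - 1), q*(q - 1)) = q - 1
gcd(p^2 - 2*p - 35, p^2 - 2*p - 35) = p^2 - 2*p - 35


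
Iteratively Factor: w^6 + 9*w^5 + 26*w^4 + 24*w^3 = (w)*(w^5 + 9*w^4 + 26*w^3 + 24*w^2) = w^2*(w^4 + 9*w^3 + 26*w^2 + 24*w) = w^2*(w + 2)*(w^3 + 7*w^2 + 12*w) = w^2*(w + 2)*(w + 3)*(w^2 + 4*w) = w^3*(w + 2)*(w + 3)*(w + 4)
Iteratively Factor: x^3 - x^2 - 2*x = (x + 1)*(x^2 - 2*x) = (x - 2)*(x + 1)*(x)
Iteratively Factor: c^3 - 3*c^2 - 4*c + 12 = (c - 2)*(c^2 - c - 6) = (c - 3)*(c - 2)*(c + 2)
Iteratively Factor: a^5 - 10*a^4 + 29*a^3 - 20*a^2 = (a - 1)*(a^4 - 9*a^3 + 20*a^2) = a*(a - 1)*(a^3 - 9*a^2 + 20*a) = a*(a - 4)*(a - 1)*(a^2 - 5*a) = a^2*(a - 4)*(a - 1)*(a - 5)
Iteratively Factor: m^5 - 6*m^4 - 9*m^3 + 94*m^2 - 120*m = (m - 5)*(m^4 - m^3 - 14*m^2 + 24*m) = (m - 5)*(m - 2)*(m^3 + m^2 - 12*m) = (m - 5)*(m - 3)*(m - 2)*(m^2 + 4*m) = (m - 5)*(m - 3)*(m - 2)*(m + 4)*(m)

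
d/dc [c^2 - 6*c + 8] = 2*c - 6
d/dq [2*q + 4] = 2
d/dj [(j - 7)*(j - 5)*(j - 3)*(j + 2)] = 4*j^3 - 39*j^2 + 82*j + 37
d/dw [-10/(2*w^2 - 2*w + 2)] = 5*(2*w - 1)/(w^2 - w + 1)^2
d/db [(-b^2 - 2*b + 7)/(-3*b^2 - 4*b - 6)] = 2*(-b^2 + 27*b + 20)/(9*b^4 + 24*b^3 + 52*b^2 + 48*b + 36)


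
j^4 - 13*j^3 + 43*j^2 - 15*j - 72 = (j - 8)*(j - 3)^2*(j + 1)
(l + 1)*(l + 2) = l^2 + 3*l + 2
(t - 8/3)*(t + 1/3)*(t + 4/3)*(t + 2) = t^4 + t^3 - 6*t^2 - 248*t/27 - 64/27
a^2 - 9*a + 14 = (a - 7)*(a - 2)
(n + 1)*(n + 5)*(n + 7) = n^3 + 13*n^2 + 47*n + 35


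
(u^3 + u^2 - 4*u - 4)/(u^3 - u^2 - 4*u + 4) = (u + 1)/(u - 1)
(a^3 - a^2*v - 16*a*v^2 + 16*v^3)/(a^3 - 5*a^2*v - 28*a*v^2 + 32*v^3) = (-a + 4*v)/(-a + 8*v)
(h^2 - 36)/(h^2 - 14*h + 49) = (h^2 - 36)/(h^2 - 14*h + 49)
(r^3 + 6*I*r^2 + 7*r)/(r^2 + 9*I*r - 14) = r*(r - I)/(r + 2*I)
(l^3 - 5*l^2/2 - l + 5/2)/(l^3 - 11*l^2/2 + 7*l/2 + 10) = (l - 1)/(l - 4)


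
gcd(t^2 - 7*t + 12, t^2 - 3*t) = t - 3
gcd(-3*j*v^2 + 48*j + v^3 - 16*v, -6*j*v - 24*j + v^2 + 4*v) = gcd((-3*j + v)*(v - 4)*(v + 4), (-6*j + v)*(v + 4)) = v + 4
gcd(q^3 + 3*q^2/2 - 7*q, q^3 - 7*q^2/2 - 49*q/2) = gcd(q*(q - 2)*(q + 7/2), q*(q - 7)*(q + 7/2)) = q^2 + 7*q/2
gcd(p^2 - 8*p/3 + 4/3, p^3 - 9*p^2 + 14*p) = p - 2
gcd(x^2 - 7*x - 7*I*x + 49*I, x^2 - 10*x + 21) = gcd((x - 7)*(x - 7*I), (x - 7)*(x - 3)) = x - 7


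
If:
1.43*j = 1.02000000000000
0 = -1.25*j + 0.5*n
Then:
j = 0.71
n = 1.78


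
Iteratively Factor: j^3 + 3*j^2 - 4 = (j + 2)*(j^2 + j - 2) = (j - 1)*(j + 2)*(j + 2)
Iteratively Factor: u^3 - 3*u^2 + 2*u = (u - 1)*(u^2 - 2*u) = (u - 2)*(u - 1)*(u)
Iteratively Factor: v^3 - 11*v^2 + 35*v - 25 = (v - 5)*(v^2 - 6*v + 5) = (v - 5)*(v - 1)*(v - 5)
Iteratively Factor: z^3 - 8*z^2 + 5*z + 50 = (z + 2)*(z^2 - 10*z + 25) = (z - 5)*(z + 2)*(z - 5)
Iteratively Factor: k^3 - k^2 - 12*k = (k - 4)*(k^2 + 3*k) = (k - 4)*(k + 3)*(k)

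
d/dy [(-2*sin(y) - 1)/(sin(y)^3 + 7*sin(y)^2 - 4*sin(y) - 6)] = (4*sin(y)^3 + 17*sin(y)^2 + 14*sin(y) + 8)*cos(y)/(sin(y)^3 + 7*sin(y)^2 - 4*sin(y) - 6)^2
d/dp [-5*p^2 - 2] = -10*p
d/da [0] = 0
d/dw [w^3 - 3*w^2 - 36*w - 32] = 3*w^2 - 6*w - 36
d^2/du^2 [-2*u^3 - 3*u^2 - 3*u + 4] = -12*u - 6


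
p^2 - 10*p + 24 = (p - 6)*(p - 4)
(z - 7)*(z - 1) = z^2 - 8*z + 7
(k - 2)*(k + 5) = k^2 + 3*k - 10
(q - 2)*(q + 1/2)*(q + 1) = q^3 - q^2/2 - 5*q/2 - 1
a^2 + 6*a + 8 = (a + 2)*(a + 4)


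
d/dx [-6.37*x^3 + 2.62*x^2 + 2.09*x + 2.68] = -19.11*x^2 + 5.24*x + 2.09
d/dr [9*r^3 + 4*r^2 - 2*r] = 27*r^2 + 8*r - 2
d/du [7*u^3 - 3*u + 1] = 21*u^2 - 3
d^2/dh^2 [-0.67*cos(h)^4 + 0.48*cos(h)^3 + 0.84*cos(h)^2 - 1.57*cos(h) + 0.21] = 10.72*cos(h)^4 - 4.32*cos(h)^3 - 11.4*cos(h)^2 + 4.45*cos(h) + 1.68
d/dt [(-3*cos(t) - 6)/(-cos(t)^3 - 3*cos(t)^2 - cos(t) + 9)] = 3*(27*cos(t) + 9*cos(2*t) + cos(3*t) + 31)*sin(t)/(2*(cos(t)^3 + 3*cos(t)^2 + cos(t) - 9)^2)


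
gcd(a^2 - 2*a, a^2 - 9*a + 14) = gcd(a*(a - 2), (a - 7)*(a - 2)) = a - 2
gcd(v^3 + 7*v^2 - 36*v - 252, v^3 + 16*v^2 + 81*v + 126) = v^2 + 13*v + 42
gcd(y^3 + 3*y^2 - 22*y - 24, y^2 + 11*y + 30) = y + 6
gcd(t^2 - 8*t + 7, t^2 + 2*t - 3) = t - 1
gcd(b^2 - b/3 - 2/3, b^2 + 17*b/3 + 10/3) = b + 2/3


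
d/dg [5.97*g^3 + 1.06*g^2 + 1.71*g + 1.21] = 17.91*g^2 + 2.12*g + 1.71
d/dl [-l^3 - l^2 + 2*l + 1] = -3*l^2 - 2*l + 2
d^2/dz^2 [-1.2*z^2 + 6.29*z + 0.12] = -2.40000000000000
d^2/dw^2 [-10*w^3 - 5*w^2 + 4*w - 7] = -60*w - 10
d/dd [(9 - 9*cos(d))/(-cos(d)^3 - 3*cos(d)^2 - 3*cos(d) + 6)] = 144*(2*cos(d)^3 - 6*cos(d) + 3)*sin(d)/(-12*sin(d)^2 + 15*cos(d) + cos(3*d) - 12)^2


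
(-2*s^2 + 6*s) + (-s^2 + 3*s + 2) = -3*s^2 + 9*s + 2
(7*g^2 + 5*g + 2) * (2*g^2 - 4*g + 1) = 14*g^4 - 18*g^3 - 9*g^2 - 3*g + 2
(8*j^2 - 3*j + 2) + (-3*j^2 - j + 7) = 5*j^2 - 4*j + 9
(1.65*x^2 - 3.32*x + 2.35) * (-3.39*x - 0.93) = -5.5935*x^3 + 9.7203*x^2 - 4.8789*x - 2.1855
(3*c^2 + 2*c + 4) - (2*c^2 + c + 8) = c^2 + c - 4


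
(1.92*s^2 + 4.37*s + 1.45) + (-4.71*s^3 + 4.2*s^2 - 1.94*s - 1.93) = -4.71*s^3 + 6.12*s^2 + 2.43*s - 0.48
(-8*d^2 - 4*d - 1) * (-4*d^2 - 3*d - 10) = 32*d^4 + 40*d^3 + 96*d^2 + 43*d + 10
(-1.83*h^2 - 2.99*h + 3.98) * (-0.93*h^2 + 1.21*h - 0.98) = 1.7019*h^4 + 0.5664*h^3 - 5.5259*h^2 + 7.746*h - 3.9004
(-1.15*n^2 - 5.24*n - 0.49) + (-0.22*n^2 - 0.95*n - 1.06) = -1.37*n^2 - 6.19*n - 1.55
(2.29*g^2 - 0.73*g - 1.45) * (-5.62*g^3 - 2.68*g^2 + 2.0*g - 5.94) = -12.8698*g^5 - 2.0346*g^4 + 14.6854*g^3 - 11.1766*g^2 + 1.4362*g + 8.613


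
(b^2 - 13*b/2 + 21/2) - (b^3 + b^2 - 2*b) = -b^3 - 9*b/2 + 21/2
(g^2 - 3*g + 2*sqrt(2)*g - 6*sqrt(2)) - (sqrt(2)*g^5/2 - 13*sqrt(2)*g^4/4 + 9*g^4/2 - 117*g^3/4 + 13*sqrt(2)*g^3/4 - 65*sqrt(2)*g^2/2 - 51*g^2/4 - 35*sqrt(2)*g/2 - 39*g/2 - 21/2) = -sqrt(2)*g^5/2 - 9*g^4/2 + 13*sqrt(2)*g^4/4 - 13*sqrt(2)*g^3/4 + 117*g^3/4 + 55*g^2/4 + 65*sqrt(2)*g^2/2 + 33*g/2 + 39*sqrt(2)*g/2 - 6*sqrt(2) + 21/2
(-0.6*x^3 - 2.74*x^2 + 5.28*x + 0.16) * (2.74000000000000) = -1.644*x^3 - 7.5076*x^2 + 14.4672*x + 0.4384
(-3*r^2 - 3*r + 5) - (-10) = -3*r^2 - 3*r + 15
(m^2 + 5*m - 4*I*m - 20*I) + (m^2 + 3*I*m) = 2*m^2 + 5*m - I*m - 20*I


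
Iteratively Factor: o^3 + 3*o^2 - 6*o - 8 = (o + 4)*(o^2 - o - 2) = (o - 2)*(o + 4)*(o + 1)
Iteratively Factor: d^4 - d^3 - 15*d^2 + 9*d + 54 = (d - 3)*(d^3 + 2*d^2 - 9*d - 18) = (d - 3)^2*(d^2 + 5*d + 6) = (d - 3)^2*(d + 3)*(d + 2)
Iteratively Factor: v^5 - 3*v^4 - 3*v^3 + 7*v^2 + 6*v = (v - 2)*(v^4 - v^3 - 5*v^2 - 3*v) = v*(v - 2)*(v^3 - v^2 - 5*v - 3) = v*(v - 2)*(v + 1)*(v^2 - 2*v - 3) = v*(v - 3)*(v - 2)*(v + 1)*(v + 1)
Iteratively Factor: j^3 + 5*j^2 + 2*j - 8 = (j + 2)*(j^2 + 3*j - 4) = (j + 2)*(j + 4)*(j - 1)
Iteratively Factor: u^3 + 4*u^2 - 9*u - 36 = (u - 3)*(u^2 + 7*u + 12) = (u - 3)*(u + 3)*(u + 4)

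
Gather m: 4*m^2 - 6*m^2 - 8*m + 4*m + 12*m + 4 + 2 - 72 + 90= -2*m^2 + 8*m + 24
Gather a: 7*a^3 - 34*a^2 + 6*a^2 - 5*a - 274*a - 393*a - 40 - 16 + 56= 7*a^3 - 28*a^2 - 672*a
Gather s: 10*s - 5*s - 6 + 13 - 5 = 5*s + 2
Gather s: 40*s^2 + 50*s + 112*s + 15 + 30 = 40*s^2 + 162*s + 45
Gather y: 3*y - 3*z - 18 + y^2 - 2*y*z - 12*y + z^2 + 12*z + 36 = y^2 + y*(-2*z - 9) + z^2 + 9*z + 18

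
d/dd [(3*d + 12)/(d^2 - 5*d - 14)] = 3*(-d^2 - 8*d + 6)/(d^4 - 10*d^3 - 3*d^2 + 140*d + 196)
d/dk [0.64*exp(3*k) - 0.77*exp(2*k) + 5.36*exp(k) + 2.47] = (1.92*exp(2*k) - 1.54*exp(k) + 5.36)*exp(k)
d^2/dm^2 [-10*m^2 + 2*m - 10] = -20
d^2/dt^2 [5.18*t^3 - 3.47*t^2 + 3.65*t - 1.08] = 31.08*t - 6.94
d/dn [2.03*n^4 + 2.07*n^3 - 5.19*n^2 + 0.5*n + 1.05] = 8.12*n^3 + 6.21*n^2 - 10.38*n + 0.5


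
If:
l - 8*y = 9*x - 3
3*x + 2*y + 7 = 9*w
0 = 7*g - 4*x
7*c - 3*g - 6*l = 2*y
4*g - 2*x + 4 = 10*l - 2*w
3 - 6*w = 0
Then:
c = 1159/1484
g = -135/53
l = 79/212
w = 1/2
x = -945/212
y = 2305/424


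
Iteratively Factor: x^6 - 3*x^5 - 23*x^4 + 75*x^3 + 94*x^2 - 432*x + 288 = (x - 4)*(x^5 + x^4 - 19*x^3 - x^2 + 90*x - 72) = (x - 4)*(x + 3)*(x^4 - 2*x^3 - 13*x^2 + 38*x - 24) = (x - 4)*(x - 2)*(x + 3)*(x^3 - 13*x + 12) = (x - 4)*(x - 2)*(x + 3)*(x + 4)*(x^2 - 4*x + 3) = (x - 4)*(x - 2)*(x - 1)*(x + 3)*(x + 4)*(x - 3)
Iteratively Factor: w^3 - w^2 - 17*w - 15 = (w - 5)*(w^2 + 4*w + 3) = (w - 5)*(w + 3)*(w + 1)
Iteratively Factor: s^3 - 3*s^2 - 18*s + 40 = (s + 4)*(s^2 - 7*s + 10) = (s - 5)*(s + 4)*(s - 2)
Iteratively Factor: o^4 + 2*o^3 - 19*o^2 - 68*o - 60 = (o + 3)*(o^3 - o^2 - 16*o - 20) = (o + 2)*(o + 3)*(o^2 - 3*o - 10) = (o + 2)^2*(o + 3)*(o - 5)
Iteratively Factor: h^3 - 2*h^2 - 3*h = (h + 1)*(h^2 - 3*h) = h*(h + 1)*(h - 3)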